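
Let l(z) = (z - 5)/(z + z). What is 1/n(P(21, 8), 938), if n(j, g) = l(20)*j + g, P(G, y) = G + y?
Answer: 8/7591 ≈ 0.0010539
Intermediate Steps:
l(z) = (-5 + z)/(2*z) (l(z) = (-5 + z)/((2*z)) = (-5 + z)*(1/(2*z)) = (-5 + z)/(2*z))
n(j, g) = g + 3*j/8 (n(j, g) = ((½)*(-5 + 20)/20)*j + g = ((½)*(1/20)*15)*j + g = 3*j/8 + g = g + 3*j/8)
1/n(P(21, 8), 938) = 1/(938 + 3*(21 + 8)/8) = 1/(938 + (3/8)*29) = 1/(938 + 87/8) = 1/(7591/8) = 8/7591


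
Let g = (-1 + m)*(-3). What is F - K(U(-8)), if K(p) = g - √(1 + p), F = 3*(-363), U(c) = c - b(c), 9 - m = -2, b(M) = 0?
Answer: -1059 + I*√7 ≈ -1059.0 + 2.6458*I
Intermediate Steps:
m = 11 (m = 9 - 1*(-2) = 9 + 2 = 11)
U(c) = c (U(c) = c - 1*0 = c + 0 = c)
F = -1089
g = -30 (g = (-1 + 11)*(-3) = 10*(-3) = -30)
K(p) = -30 - √(1 + p)
F - K(U(-8)) = -1089 - (-30 - √(1 - 8)) = -1089 - (-30 - √(-7)) = -1089 - (-30 - I*√7) = -1089 + (30 + I*√7) = -1059 + I*√7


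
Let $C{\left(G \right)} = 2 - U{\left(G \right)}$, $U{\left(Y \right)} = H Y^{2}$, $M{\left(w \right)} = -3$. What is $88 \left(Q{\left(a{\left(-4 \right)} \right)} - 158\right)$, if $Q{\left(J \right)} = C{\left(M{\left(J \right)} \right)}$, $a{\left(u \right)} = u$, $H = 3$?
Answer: $-16104$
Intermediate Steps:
$U{\left(Y \right)} = 3 Y^{2}$
$C{\left(G \right)} = 2 - 3 G^{2}$
$Q{\left(J \right)} = -25$ ($Q{\left(J \right)} = 2 - 3 \left(-3\right)^{2} = 2 - 27 = -25$)
$88 \left(Q{\left(a{\left(-4 \right)} \right)} - 158\right) = 88 \left(-25 - 158\right) = 88 \left(-183\right) = -16104$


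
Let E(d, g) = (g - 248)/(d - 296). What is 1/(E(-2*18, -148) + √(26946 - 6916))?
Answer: -8217/137976869 + 6889*√20030/137976869 ≈ 0.0070067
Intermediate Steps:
E(d, g) = (-248 + g)/(-296 + d)
1/(E(-2*18, -148) + √(26946 - 6916)) = 1/((-248 - 148)/(-296 - 2*18) + √(26946 - 6916)) = 1/(-396/(-296 - 36) + √20030) = 1/(-396/(-332) + √20030) = 1/(-1/332*(-396) + √20030) = 1/(99/83 + √20030)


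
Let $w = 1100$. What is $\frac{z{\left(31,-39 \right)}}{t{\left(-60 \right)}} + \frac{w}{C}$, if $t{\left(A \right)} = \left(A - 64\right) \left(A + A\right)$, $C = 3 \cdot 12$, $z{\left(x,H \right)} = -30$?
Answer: $\frac{136391}{4464} \approx 30.554$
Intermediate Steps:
$C = 36$
$t{\left(A \right)} = 2 A \left(-64 + A\right)$ ($t{\left(A \right)} = \left(-64 + A\right) 2 A = 2 A \left(-64 + A\right)$)
$\frac{z{\left(31,-39 \right)}}{t{\left(-60 \right)}} + \frac{w}{C} = - \frac{30}{2 \left(-60\right) \left(-64 - 60\right)} + \frac{1100}{36} = - \frac{30}{2 \left(-60\right) \left(-124\right)} + 1100 \cdot \frac{1}{36} = - \frac{30}{14880} + \frac{275}{9} = \left(-30\right) \frac{1}{14880} + \frac{275}{9} = - \frac{1}{496} + \frac{275}{9} = \frac{136391}{4464}$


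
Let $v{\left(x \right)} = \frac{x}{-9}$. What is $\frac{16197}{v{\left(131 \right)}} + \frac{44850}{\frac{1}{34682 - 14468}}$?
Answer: $\frac{118764179127}{131} \approx 9.066 \cdot 10^{8}$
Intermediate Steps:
$v{\left(x \right)} = - \frac{x}{9}$ ($v{\left(x \right)} = x \left(- \frac{1}{9}\right) = - \frac{x}{9}$)
$\frac{16197}{v{\left(131 \right)}} + \frac{44850}{\frac{1}{34682 - 14468}} = \frac{16197}{\left(- \frac{1}{9}\right) 131} + \frac{44850}{\frac{1}{34682 - 14468}} = \frac{16197}{- \frac{131}{9}} + \frac{44850}{\frac{1}{20214}} = 16197 \left(- \frac{9}{131}\right) + 44850 \frac{1}{\frac{1}{20214}} = - \frac{145773}{131} + 44850 \cdot 20214 = - \frac{145773}{131} + 906597900 = \frac{118764179127}{131}$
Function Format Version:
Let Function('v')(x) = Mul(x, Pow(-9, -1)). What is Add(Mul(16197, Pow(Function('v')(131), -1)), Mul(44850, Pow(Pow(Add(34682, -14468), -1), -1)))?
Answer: Rational(118764179127, 131) ≈ 9.0660e+8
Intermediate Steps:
Function('v')(x) = Mul(Rational(-1, 9), x) (Function('v')(x) = Mul(x, Rational(-1, 9)) = Mul(Rational(-1, 9), x))
Add(Mul(16197, Pow(Function('v')(131), -1)), Mul(44850, Pow(Pow(Add(34682, -14468), -1), -1))) = Add(Mul(16197, Pow(Mul(Rational(-1, 9), 131), -1)), Mul(44850, Pow(Pow(Add(34682, -14468), -1), -1))) = Add(Mul(16197, Pow(Rational(-131, 9), -1)), Mul(44850, Pow(Pow(20214, -1), -1))) = Add(Mul(16197, Rational(-9, 131)), Mul(44850, Pow(Rational(1, 20214), -1))) = Add(Rational(-145773, 131), Mul(44850, 20214)) = Add(Rational(-145773, 131), 906597900) = Rational(118764179127, 131)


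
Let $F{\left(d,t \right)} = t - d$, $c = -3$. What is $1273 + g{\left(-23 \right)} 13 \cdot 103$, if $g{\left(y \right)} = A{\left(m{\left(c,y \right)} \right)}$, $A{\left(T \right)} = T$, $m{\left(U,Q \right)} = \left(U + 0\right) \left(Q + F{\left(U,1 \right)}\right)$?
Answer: $77596$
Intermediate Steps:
$m{\left(U,Q \right)} = U \left(1 + Q - U\right)$ ($m{\left(U,Q \right)} = \left(U + 0\right) \left(Q - \left(-1 + U\right)\right) = U \left(1 + Q - U\right)$)
$g{\left(y \right)} = -12 - 3 y$ ($g{\left(y \right)} = - 3 \left(1 + y - -3\right) = - 3 \left(1 + y + 3\right) = - 3 \left(4 + y\right) = -12 - 3 y$)
$1273 + g{\left(-23 \right)} 13 \cdot 103 = 1273 + \left(-12 - -69\right) 13 \cdot 103 = 1273 + \left(-12 + 69\right) 1339 = 1273 + 57 \cdot 1339 = 1273 + 76323 = 77596$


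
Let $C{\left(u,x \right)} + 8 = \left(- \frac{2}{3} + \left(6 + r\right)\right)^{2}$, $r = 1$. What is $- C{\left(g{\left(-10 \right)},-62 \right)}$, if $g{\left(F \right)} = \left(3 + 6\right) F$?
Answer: $- \frac{289}{9} \approx -32.111$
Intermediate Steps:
$g{\left(F \right)} = 9 F$
$C{\left(u,x \right)} = \frac{289}{9}$ ($C{\left(u,x \right)} = -8 + \left(- \frac{2}{3} + \left(6 + 1\right)\right)^{2} = -8 + \left(\left(-2\right) \frac{1}{3} + 7\right)^{2} = -8 + \left(- \frac{2}{3} + 7\right)^{2} = -8 + \left(\frac{19}{3}\right)^{2} = -8 + \frac{361}{9} = \frac{289}{9}$)
$- C{\left(g{\left(-10 \right)},-62 \right)} = \left(-1\right) \frac{289}{9} = - \frac{289}{9}$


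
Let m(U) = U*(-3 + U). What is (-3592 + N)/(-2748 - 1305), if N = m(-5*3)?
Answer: 3322/4053 ≈ 0.81964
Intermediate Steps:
N = 270 (N = (-5*3)*(-3 - 5*3) = -15*(-3 - 15) = -15*(-18) = 270)
(-3592 + N)/(-2748 - 1305) = (-3592 + 270)/(-2748 - 1305) = -3322/(-4053) = -3322*(-1/4053) = 3322/4053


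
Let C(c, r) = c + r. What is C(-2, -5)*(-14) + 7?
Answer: 105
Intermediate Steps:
C(-2, -5)*(-14) + 7 = (-2 - 5)*(-14) + 7 = -7*(-14) + 7 = 98 + 7 = 105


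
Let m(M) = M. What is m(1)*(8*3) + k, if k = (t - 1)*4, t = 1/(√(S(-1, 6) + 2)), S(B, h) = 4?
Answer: 20 + 2*√6/3 ≈ 21.633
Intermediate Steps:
t = √6/6 (t = 1/(√(4 + 2)) = 1/(√6) = √6/6 ≈ 0.40825)
k = -4 + 2*√6/3 (k = (√6/6 - 1)*4 = (-1 + √6/6)*4 = -4 + 2*√6/3 ≈ -2.3670)
m(1)*(8*3) + k = 1*(8*3) + (-4 + 2*√6/3) = 1*24 + (-4 + 2*√6/3) = 24 + (-4 + 2*√6/3) = 20 + 2*√6/3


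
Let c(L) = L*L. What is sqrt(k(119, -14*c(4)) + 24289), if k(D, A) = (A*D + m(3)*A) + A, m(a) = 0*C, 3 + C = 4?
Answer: I*sqrt(2591) ≈ 50.902*I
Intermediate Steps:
C = 1 (C = -3 + 4 = 1)
c(L) = L**2
m(a) = 0 (m(a) = 0*1 = 0)
k(D, A) = A + A*D (k(D, A) = (A*D + 0*A) + A = (A*D + 0) + A = A*D + A = A + A*D)
sqrt(k(119, -14*c(4)) + 24289) = sqrt((-14*4**2)*(1 + 119) + 24289) = sqrt(-14*16*120 + 24289) = sqrt(-224*120 + 24289) = sqrt(-26880 + 24289) = sqrt(-2591) = I*sqrt(2591)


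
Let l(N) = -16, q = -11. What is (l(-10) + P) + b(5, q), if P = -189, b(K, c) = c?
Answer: -216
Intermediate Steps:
(l(-10) + P) + b(5, q) = (-16 - 189) - 11 = -205 - 11 = -216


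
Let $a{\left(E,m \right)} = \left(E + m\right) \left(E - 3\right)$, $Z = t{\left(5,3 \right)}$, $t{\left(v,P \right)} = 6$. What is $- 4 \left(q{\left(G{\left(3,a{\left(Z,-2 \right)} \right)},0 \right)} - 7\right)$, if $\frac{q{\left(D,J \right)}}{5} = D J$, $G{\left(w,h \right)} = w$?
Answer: $28$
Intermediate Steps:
$Z = 6$
$a{\left(E,m \right)} = \left(-3 + E\right) \left(E + m\right)$ ($a{\left(E,m \right)} = \left(E + m\right) \left(-3 + E\right) = \left(-3 + E\right) \left(E + m\right)$)
$q{\left(D,J \right)} = 5 D J$
$- 4 \left(q{\left(G{\left(3,a{\left(Z,-2 \right)} \right)},0 \right)} - 7\right) = - 4 \left(5 \cdot 3 \cdot 0 - 7\right) = - 4 \left(0 - 7\right) = \left(-4\right) \left(-7\right) = 28$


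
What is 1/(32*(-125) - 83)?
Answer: -1/4083 ≈ -0.00024492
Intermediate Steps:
1/(32*(-125) - 83) = 1/(-4000 - 83) = 1/(-4083) = -1/4083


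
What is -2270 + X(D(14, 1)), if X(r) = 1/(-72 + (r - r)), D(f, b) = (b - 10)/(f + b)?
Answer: -163441/72 ≈ -2270.0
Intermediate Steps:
D(f, b) = (-10 + b)/(b + f)
X(r) = -1/72 (X(r) = 1/(-72 + 0) = 1/(-72) = -1/72)
-2270 + X(D(14, 1)) = -2270 - 1/72 = -163441/72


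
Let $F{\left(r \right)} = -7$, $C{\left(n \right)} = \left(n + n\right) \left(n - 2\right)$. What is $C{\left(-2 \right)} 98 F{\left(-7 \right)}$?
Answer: $-10976$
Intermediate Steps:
$C{\left(n \right)} = 2 n \left(-2 + n\right)$
$C{\left(-2 \right)} 98 F{\left(-7 \right)} = 2 \left(-2\right) \left(-2 - 2\right) 98 \left(-7\right) = 2 \left(-2\right) \left(-4\right) 98 \left(-7\right) = 16 \cdot 98 \left(-7\right) = 1568 \left(-7\right) = -10976$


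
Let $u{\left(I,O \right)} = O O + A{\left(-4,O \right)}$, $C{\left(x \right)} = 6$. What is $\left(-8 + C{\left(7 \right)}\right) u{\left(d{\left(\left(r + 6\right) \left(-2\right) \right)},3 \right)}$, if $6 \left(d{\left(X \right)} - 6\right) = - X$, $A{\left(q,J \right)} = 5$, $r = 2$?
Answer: $-28$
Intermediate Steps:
$d{\left(X \right)} = 6 - \frac{X}{6}$ ($d{\left(X \right)} = 6 + \frac{\left(-1\right) X}{6} = 6 - \frac{X}{6}$)
$u{\left(I,O \right)} = 5 + O^{2}$ ($u{\left(I,O \right)} = O O + 5 = O^{2} + 5 = 5 + O^{2}$)
$\left(-8 + C{\left(7 \right)}\right) u{\left(d{\left(\left(r + 6\right) \left(-2\right) \right)},3 \right)} = \left(-8 + 6\right) \left(5 + 3^{2}\right) = - 2 \left(5 + 9\right) = \left(-2\right) 14 = -28$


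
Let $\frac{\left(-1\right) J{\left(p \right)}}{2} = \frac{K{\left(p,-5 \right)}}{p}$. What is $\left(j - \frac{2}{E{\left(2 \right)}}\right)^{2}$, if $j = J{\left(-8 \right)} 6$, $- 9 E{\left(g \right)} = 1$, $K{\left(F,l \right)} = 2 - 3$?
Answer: $\frac{1089}{4} \approx 272.25$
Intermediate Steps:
$K{\left(F,l \right)} = -1$
$E{\left(g \right)} = - \frac{1}{9}$ ($E{\left(g \right)} = \left(- \frac{1}{9}\right) 1 = - \frac{1}{9}$)
$J{\left(p \right)} = \frac{2}{p}$ ($J{\left(p \right)} = - 2 \left(- \frac{1}{p}\right) = \frac{2}{p}$)
$j = - \frac{3}{2}$ ($j = \frac{2}{-8} \cdot 6 = 2 \left(- \frac{1}{8}\right) 6 = \left(- \frac{1}{4}\right) 6 = - \frac{3}{2} \approx -1.5$)
$\left(j - \frac{2}{E{\left(2 \right)}}\right)^{2} = \left(- \frac{3}{2} - \frac{2}{- \frac{1}{9}}\right)^{2} = \left(- \frac{3}{2} - -18\right)^{2} = \left(- \frac{3}{2} + 18\right)^{2} = \left(\frac{33}{2}\right)^{2} = \frac{1089}{4}$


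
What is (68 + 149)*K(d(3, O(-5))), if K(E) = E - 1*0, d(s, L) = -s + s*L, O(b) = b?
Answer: -3906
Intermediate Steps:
d(s, L) = -s + L*s
K(E) = E (K(E) = E + 0 = E)
(68 + 149)*K(d(3, O(-5))) = (68 + 149)*(3*(-1 - 5)) = 217*(3*(-6)) = 217*(-18) = -3906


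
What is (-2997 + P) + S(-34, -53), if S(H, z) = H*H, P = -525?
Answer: -2366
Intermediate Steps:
S(H, z) = H**2
(-2997 + P) + S(-34, -53) = (-2997 - 525) + (-34)**2 = -3522 + 1156 = -2366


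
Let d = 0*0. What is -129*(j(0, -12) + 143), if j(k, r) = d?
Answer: -18447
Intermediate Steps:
d = 0
j(k, r) = 0
-129*(j(0, -12) + 143) = -129*(0 + 143) = -129*143 = -18447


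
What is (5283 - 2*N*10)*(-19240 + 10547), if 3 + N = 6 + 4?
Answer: -44708099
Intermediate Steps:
N = 7 (N = -3 + (6 + 4) = -3 + 10 = 7)
(5283 - 2*N*10)*(-19240 + 10547) = (5283 - 2*7*10)*(-19240 + 10547) = (5283 - 14*10)*(-8693) = (5283 - 140)*(-8693) = 5143*(-8693) = -44708099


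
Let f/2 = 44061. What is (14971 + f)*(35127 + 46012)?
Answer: 8364862927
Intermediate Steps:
f = 88122 (f = 2*44061 = 88122)
(14971 + f)*(35127 + 46012) = (14971 + 88122)*(35127 + 46012) = 103093*81139 = 8364862927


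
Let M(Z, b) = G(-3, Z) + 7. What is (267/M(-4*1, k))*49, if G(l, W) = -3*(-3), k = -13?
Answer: 13083/16 ≈ 817.69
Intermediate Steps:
G(l, W) = 9
M(Z, b) = 16 (M(Z, b) = 9 + 7 = 16)
(267/M(-4*1, k))*49 = (267/16)*49 = 13083/16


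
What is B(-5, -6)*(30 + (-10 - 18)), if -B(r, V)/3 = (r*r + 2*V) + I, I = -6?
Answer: -42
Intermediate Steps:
B(r, V) = 18 - 6*V - 3*r² (B(r, V) = -3*((r*r + 2*V) - 6) = -3*((r² + 2*V) - 6) = -3*(-6 + r² + 2*V) = 18 - 6*V - 3*r²)
B(-5, -6)*(30 + (-10 - 18)) = (18 - 6*(-6) - 3*(-5)²)*(30 + (-10 - 18)) = (18 + 36 - 3*25)*(30 - 28) = (18 + 36 - 75)*2 = -21*2 = -42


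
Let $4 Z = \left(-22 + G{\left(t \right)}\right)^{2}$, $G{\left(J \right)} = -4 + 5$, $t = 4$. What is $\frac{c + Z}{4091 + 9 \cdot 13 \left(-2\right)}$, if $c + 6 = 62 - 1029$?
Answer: $- \frac{17}{76} \approx -0.22368$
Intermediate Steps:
$G{\left(J \right)} = 1$
$Z = \frac{441}{4}$ ($Z = \frac{\left(-22 + 1\right)^{2}}{4} = \frac{\left(-21\right)^{2}}{4} = \frac{1}{4} \cdot 441 = \frac{441}{4} \approx 110.25$)
$c = -973$ ($c = -6 + \left(62 - 1029\right) = -6 - 967 = -973$)
$\frac{c + Z}{4091 + 9 \cdot 13 \left(-2\right)} = \frac{-973 + \frac{441}{4}}{4091 + 9 \cdot 13 \left(-2\right)} = - \frac{3451}{4 \left(4091 + 117 \left(-2\right)\right)} = - \frac{3451}{4 \left(4091 - 234\right)} = - \frac{3451}{4 \cdot 3857} = \left(- \frac{3451}{4}\right) \frac{1}{3857} = - \frac{17}{76}$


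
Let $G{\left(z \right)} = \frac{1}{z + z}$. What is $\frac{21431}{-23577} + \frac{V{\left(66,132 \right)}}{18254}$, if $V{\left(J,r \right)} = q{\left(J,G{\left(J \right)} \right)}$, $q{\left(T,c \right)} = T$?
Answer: $- \frac{6718024}{7420251} \approx -0.90536$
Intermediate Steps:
$G{\left(z \right)} = \frac{1}{2 z}$
$V{\left(J,r \right)} = J$
$\frac{21431}{-23577} + \frac{V{\left(66,132 \right)}}{18254} = \frac{21431}{-23577} + \frac{66}{18254} = 21431 \left(- \frac{1}{23577}\right) + 66 \cdot \frac{1}{18254} = - \frac{739}{813} + \frac{33}{9127} = - \frac{6718024}{7420251}$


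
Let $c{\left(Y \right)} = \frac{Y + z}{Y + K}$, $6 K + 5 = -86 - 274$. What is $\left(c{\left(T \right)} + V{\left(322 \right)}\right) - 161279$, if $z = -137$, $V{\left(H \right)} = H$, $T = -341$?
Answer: $- \frac{388064459}{2411} \approx -1.6096 \cdot 10^{5}$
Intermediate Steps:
$K = - \frac{365}{6}$ ($K = - \frac{5}{6} + \frac{-86 - 274}{6} = - \frac{5}{6} + \frac{1}{6} \left(-360\right) = - \frac{5}{6} - 60 = - \frac{365}{6} \approx -60.833$)
$c{\left(Y \right)} = \frac{-137 + Y}{- \frac{365}{6} + Y}$ ($c{\left(Y \right)} = \frac{Y - 137}{Y - \frac{365}{6}} = \frac{-137 + Y}{- \frac{365}{6} + Y}$)
$\left(c{\left(T \right)} + V{\left(322 \right)}\right) - 161279 = \left(\frac{6 \left(-137 - 341\right)}{-365 + 6 \left(-341\right)} + 322\right) - 161279 = \left(6 \frac{1}{-365 - 2046} \left(-478\right) + 322\right) - 161279 = \left(6 \frac{1}{-2411} \left(-478\right) + 322\right) - 161279 = \left(6 \left(- \frac{1}{2411}\right) \left(-478\right) + 322\right) - 161279 = \left(\frac{2868}{2411} + 322\right) - 161279 = \frac{779210}{2411} - 161279 = - \frac{388064459}{2411}$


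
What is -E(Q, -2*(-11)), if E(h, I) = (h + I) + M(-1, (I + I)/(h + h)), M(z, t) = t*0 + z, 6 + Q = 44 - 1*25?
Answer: -34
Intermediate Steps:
Q = 13 (Q = -6 + (44 - 1*25) = -6 + (44 - 25) = -6 + 19 = 13)
M(z, t) = z (M(z, t) = 0 + z = z)
E(h, I) = -1 + I + h (E(h, I) = (h + I) - 1 = (I + h) - 1 = -1 + I + h)
-E(Q, -2*(-11)) = -(-1 - 2*(-11) + 13) = -(-1 + 22 + 13) = -1*34 = -34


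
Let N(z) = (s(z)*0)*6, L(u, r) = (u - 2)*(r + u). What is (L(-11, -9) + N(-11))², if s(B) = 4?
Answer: 67600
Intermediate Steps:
L(u, r) = (-2 + u)*(r + u)
N(z) = 0 (N(z) = (4*0)*6 = 0*6 = 0)
(L(-11, -9) + N(-11))² = (((-11)² - 2*(-9) - 2*(-11) - 9*(-11)) + 0)² = ((121 + 18 + 22 + 99) + 0)² = (260 + 0)² = 260² = 67600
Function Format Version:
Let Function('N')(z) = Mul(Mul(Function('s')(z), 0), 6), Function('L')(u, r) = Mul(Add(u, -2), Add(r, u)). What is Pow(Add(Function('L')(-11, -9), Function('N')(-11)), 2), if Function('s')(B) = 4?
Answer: 67600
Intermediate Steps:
Function('L')(u, r) = Mul(Add(-2, u), Add(r, u))
Function('N')(z) = 0 (Function('N')(z) = Mul(Mul(4, 0), 6) = Mul(0, 6) = 0)
Pow(Add(Function('L')(-11, -9), Function('N')(-11)), 2) = Pow(Add(Add(Pow(-11, 2), Mul(-2, -9), Mul(-2, -11), Mul(-9, -11)), 0), 2) = Pow(Add(Add(121, 18, 22, 99), 0), 2) = Pow(Add(260, 0), 2) = Pow(260, 2) = 67600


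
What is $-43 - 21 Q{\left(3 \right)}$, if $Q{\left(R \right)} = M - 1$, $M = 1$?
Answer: $-43$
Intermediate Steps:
$Q{\left(R \right)} = 0$ ($Q{\left(R \right)} = 1 - 1 = 0$)
$-43 - 21 Q{\left(3 \right)} = -43 - 0 = -43 + 0 = -43$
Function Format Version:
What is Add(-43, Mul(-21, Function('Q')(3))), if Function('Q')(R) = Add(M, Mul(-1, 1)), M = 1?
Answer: -43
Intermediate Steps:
Function('Q')(R) = 0 (Function('Q')(R) = Add(1, Mul(-1, 1)) = Add(1, -1) = 0)
Add(-43, Mul(-21, Function('Q')(3))) = Add(-43, Mul(-21, 0)) = Add(-43, 0) = -43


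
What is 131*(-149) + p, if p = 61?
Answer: -19458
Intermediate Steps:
131*(-149) + p = 131*(-149) + 61 = -19519 + 61 = -19458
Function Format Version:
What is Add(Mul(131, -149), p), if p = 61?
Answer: -19458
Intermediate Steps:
Add(Mul(131, -149), p) = Add(Mul(131, -149), 61) = Add(-19519, 61) = -19458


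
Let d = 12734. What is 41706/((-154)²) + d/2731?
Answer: 29707045/4626314 ≈ 6.4213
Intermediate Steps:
41706/((-154)²) + d/2731 = 41706/((-154)²) + 12734/2731 = 41706/23716 + 12734*(1/2731) = 41706*(1/23716) + 12734/2731 = 2979/1694 + 12734/2731 = 29707045/4626314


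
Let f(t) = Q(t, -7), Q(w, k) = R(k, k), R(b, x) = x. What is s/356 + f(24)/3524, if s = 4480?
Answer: 3946257/313636 ≈ 12.582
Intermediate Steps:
Q(w, k) = k
f(t) = -7
s/356 + f(24)/3524 = 4480/356 - 7/3524 = 4480*(1/356) - 7*1/3524 = 1120/89 - 7/3524 = 3946257/313636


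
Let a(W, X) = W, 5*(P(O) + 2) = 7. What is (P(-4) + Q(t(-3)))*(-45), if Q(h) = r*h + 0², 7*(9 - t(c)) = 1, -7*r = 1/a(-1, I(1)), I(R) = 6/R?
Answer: -1467/49 ≈ -29.939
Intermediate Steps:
P(O) = -⅗ (P(O) = -2 + (⅕)*7 = -2 + 7/5 = -⅗)
r = ⅐ (r = -⅐/(-1) = -⅐*(-1) = ⅐ ≈ 0.14286)
t(c) = 62/7 (t(c) = 9 - ⅐*1 = 9 - ⅐ = 62/7)
Q(h) = h/7 (Q(h) = h/7 + 0² = h/7 + 0 = h/7)
(P(-4) + Q(t(-3)))*(-45) = (-⅗ + (⅐)*(62/7))*(-45) = (-⅗ + 62/49)*(-45) = (163/245)*(-45) = -1467/49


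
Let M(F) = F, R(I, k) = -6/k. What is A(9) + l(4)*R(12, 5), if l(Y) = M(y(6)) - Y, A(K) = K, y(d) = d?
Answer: 33/5 ≈ 6.6000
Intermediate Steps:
l(Y) = 6 - Y
A(9) + l(4)*R(12, 5) = 9 + (6 - 1*4)*(-6/5) = 9 + (6 - 4)*(-6*⅕) = 9 + 2*(-6/5) = 9 - 12/5 = 33/5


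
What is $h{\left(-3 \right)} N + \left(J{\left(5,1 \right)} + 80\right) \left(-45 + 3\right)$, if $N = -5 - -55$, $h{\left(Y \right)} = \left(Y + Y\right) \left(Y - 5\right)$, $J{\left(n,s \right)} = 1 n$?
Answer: $-1170$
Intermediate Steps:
$J{\left(n,s \right)} = n$
$h{\left(Y \right)} = 2 Y \left(-5 + Y\right)$
$N = 50$ ($N = -5 + 55 = 50$)
$h{\left(-3 \right)} N + \left(J{\left(5,1 \right)} + 80\right) \left(-45 + 3\right) = 2 \left(-3\right) \left(-5 - 3\right) 50 + \left(5 + 80\right) \left(-45 + 3\right) = 2 \left(-3\right) \left(-8\right) 50 + 85 \left(-42\right) = 48 \cdot 50 - 3570 = 2400 - 3570 = -1170$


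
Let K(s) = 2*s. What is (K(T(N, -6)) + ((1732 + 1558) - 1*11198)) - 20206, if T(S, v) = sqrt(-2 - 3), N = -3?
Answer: -28114 + 2*I*sqrt(5) ≈ -28114.0 + 4.4721*I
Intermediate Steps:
T(S, v) = I*sqrt(5) (T(S, v) = sqrt(-5) = I*sqrt(5))
(K(T(N, -6)) + ((1732 + 1558) - 1*11198)) - 20206 = (2*(I*sqrt(5)) + ((1732 + 1558) - 1*11198)) - 20206 = (2*I*sqrt(5) + (3290 - 11198)) - 20206 = (2*I*sqrt(5) - 7908) - 20206 = (-7908 + 2*I*sqrt(5)) - 20206 = -28114 + 2*I*sqrt(5)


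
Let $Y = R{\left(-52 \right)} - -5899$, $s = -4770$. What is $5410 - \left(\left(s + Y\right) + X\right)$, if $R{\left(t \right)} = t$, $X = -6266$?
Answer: $10599$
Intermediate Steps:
$Y = 5847$ ($Y = -52 - -5899 = -52 + 5899 = 5847$)
$5410 - \left(\left(s + Y\right) + X\right) = 5410 - \left(\left(-4770 + 5847\right) - 6266\right) = 5410 - \left(1077 - 6266\right) = 5410 - -5189 = 5410 + 5189 = 10599$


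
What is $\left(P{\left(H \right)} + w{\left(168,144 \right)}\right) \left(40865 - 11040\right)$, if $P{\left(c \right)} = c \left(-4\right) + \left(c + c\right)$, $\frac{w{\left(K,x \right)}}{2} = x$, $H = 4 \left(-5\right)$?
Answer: $9782600$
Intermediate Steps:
$H = -20$
$w{\left(K,x \right)} = 2 x$
$P{\left(c \right)} = - 2 c$ ($P{\left(c \right)} = - 4 c + 2 c = - 2 c$)
$\left(P{\left(H \right)} + w{\left(168,144 \right)}\right) \left(40865 - 11040\right) = \left(\left(-2\right) \left(-20\right) + 2 \cdot 144\right) \left(40865 - 11040\right) = \left(40 + 288\right) 29825 = 328 \cdot 29825 = 9782600$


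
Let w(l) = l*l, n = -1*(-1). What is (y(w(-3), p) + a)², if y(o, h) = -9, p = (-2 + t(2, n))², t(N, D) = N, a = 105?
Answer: 9216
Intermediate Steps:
n = 1
p = 0 (p = (-2 + 2)² = 0² = 0)
w(l) = l²
(y(w(-3), p) + a)² = (-9 + 105)² = 96² = 9216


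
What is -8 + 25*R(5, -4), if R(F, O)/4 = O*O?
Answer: 1592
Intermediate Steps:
R(F, O) = 4*O² (R(F, O) = 4*(O*O) = 4*O²)
-8 + 25*R(5, -4) = -8 + 25*(4*(-4)²) = -8 + 25*(4*16) = -8 + 25*64 = -8 + 1600 = 1592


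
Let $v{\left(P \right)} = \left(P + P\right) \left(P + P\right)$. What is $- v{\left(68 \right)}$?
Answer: $-18496$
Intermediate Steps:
$v{\left(P \right)} = 4 P^{2}$ ($v{\left(P \right)} = 2 P 2 P = 4 P^{2}$)
$- v{\left(68 \right)} = - 4 \cdot 68^{2} = - 4 \cdot 4624 = \left(-1\right) 18496 = -18496$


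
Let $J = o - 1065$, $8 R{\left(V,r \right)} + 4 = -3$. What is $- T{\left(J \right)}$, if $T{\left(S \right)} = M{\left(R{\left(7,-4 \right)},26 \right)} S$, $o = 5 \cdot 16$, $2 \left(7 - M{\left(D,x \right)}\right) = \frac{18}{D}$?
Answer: $\frac{119185}{7} \approx 17026.0$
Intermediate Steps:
$R{\left(V,r \right)} = - \frac{7}{8}$ ($R{\left(V,r \right)} = - \frac{1}{2} + \frac{1}{8} \left(-3\right) = - \frac{1}{2} - \frac{3}{8} = - \frac{7}{8}$)
$M{\left(D,x \right)} = 7 - \frac{9}{D}$ ($M{\left(D,x \right)} = 7 - \frac{18 \frac{1}{D}}{2} = 7 - \frac{9}{D}$)
$o = 80$
$J = -985$ ($J = 80 - 1065 = -985$)
$T{\left(S \right)} = \frac{121 S}{7}$ ($T{\left(S \right)} = \left(7 - \frac{9}{- \frac{7}{8}}\right) S = \left(7 - - \frac{72}{7}\right) S = \left(7 + \frac{72}{7}\right) S = \frac{121 S}{7}$)
$- T{\left(J \right)} = - \frac{121 \left(-985\right)}{7} = \left(-1\right) \left(- \frac{119185}{7}\right) = \frac{119185}{7}$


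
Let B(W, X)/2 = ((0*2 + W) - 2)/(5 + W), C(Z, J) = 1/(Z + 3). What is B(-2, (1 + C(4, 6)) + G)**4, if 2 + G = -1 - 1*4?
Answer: 4096/81 ≈ 50.568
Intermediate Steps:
C(Z, J) = 1/(3 + Z)
G = -7 (G = -2 + (-1 - 1*4) = -2 + (-1 - 4) = -2 - 5 = -7)
B(W, X) = 2*(-2 + W)/(5 + W) (B(W, X) = 2*(((0*2 + W) - 2)/(5 + W)) = 2*(((0 + W) - 2)/(5 + W)) = 2*((W - 2)/(5 + W)) = 2*((-2 + W)/(5 + W)) = 2*(-2 + W)/(5 + W))
B(-2, (1 + C(4, 6)) + G)**4 = (2*(-2 - 2)/(5 - 2))**4 = (2*(-4)/3)**4 = (2*(1/3)*(-4))**4 = (-8/3)**4 = 4096/81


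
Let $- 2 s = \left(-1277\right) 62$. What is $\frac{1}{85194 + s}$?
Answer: $\frac{1}{124781} \approx 8.014 \cdot 10^{-6}$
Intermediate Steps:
$s = 39587$ ($s = - \frac{\left(-1277\right) 62}{2} = \left(- \frac{1}{2}\right) \left(-79174\right) = 39587$)
$\frac{1}{85194 + s} = \frac{1}{85194 + 39587} = \frac{1}{124781}$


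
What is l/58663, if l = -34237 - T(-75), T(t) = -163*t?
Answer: -46462/58663 ≈ -0.79202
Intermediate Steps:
l = -46462 (l = -34237 - (-163)*(-75) = -34237 - 1*12225 = -34237 - 12225 = -46462)
l/58663 = -46462/58663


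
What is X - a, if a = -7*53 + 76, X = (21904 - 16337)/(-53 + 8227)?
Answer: 2416897/8174 ≈ 295.68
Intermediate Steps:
X = 5567/8174 ≈ 0.68106
a = -295 (a = -371 + 76 = -295)
X - a = 5567/8174 - 1*(-295) = 5567/8174 + 295 = 2416897/8174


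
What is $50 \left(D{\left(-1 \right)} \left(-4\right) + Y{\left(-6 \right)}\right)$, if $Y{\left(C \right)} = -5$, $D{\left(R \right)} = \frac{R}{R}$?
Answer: $-450$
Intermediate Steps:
$D{\left(R \right)} = 1$
$50 \left(D{\left(-1 \right)} \left(-4\right) + Y{\left(-6 \right)}\right) = 50 \left(1 \left(-4\right) - 5\right) = 50 \left(-4 - 5\right) = 50 \left(-9\right) = -450$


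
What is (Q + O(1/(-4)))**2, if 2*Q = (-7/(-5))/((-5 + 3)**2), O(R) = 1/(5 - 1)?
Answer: 289/1600 ≈ 0.18062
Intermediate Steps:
O(R) = 1/4
Q = 7/40 (Q = ((-7/(-5))/((-5 + 3)**2))/2 = ((-7*(-1/5))/((-2)**2))/2 = ((7/5)/4)/2 = ((7/5)*(1/4))/2 = (1/2)*(7/20) = 7/40 ≈ 0.17500)
(Q + O(1/(-4)))**2 = (7/40 + 1/4)**2 = (17/40)**2 = 289/1600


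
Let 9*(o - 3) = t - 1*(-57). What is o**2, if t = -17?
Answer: 4489/81 ≈ 55.420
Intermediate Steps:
o = 67/9 (o = 3 + (-17 - 1*(-57))/9 = 3 + (-17 + 57)/9 = 3 + (1/9)*40 = 3 + 40/9 = 67/9 ≈ 7.4444)
o**2 = (67/9)**2 = 4489/81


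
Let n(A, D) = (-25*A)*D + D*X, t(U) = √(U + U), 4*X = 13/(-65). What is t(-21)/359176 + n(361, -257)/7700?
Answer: 46388757/154000 + I*√42/359176 ≈ 301.23 + 1.8043e-5*I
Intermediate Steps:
X = -1/20 (X = (13/(-65))/4 = (13*(-1/65))/4 = (¼)*(-⅕) = -1/20 ≈ -0.050000)
t(U) = √2*√U (t(U) = √(2*U) = √2*√U)
n(A, D) = -D/20 - 25*A*D (n(A, D) = (-25*A)*D + D*(-1/20) = -25*A*D - D/20 = -D/20 - 25*A*D)
t(-21)/359176 + n(361, -257)/7700 = (√2*√(-21))/359176 - 1/20*(-257)*(1 + 500*361)/7700 = (√2*(I*√21))*(1/359176) - 1/20*(-257)*(1 + 180500)*(1/7700) = (I*√42)*(1/359176) - 1/20*(-257)*180501*(1/7700) = I*√42/359176 + (46388757/20)*(1/7700) = I*√42/359176 + 46388757/154000 = 46388757/154000 + I*√42/359176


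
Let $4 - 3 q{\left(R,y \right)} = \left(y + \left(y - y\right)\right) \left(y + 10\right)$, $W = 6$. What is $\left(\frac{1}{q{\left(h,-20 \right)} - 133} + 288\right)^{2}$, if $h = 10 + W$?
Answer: $\frac{29363221449}{354025} \approx 82941.0$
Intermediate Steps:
$h = 16$ ($h = 10 + 6 = 16$)
$q{\left(R,y \right)} = \frac{4}{3} - \frac{y \left(10 + y\right)}{3}$ ($q{\left(R,y \right)} = \frac{4}{3} - \frac{\left(y + \left(y - y\right)\right) \left(y + 10\right)}{3} = \frac{4}{3} - \frac{\left(y + 0\right) \left(10 + y\right)}{3} = \frac{4}{3} - \frac{y \left(10 + y\right)}{3}$)
$\left(\frac{1}{q{\left(h,-20 \right)} - 133} + 288\right)^{2} = \left(\frac{1}{\left(\frac{4}{3} - - \frac{200}{3} - \frac{\left(-20\right)^{2}}{3}\right) - 133} + 288\right)^{2} = \left(\frac{1}{\left(\frac{4}{3} + \frac{200}{3} - \frac{400}{3}\right) - 133} + 288\right)^{2} = \left(\frac{1}{- \frac{196}{3} - 133} + 288\right)^{2} = \left(\frac{1}{- \frac{595}{3}} + 288\right)^{2} = \left(- \frac{3}{595} + 288\right)^{2} = \left(\frac{171357}{595}\right)^{2} = \frac{29363221449}{354025}$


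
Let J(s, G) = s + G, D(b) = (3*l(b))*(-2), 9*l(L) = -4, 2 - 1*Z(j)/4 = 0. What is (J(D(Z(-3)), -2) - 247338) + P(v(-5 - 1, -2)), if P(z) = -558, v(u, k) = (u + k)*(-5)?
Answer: -743686/3 ≈ -2.4790e+5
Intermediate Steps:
Z(j) = 8 (Z(j) = 8 - 4*0 = 8 + 0 = 8)
l(L) = -4/9 (l(L) = (⅑)*(-4) = -4/9)
v(u, k) = -5*k - 5*u (v(u, k) = (k + u)*(-5) = -5*k - 5*u)
D(b) = 8/3 (D(b) = (3*(-4/9))*(-2) = -4/3*(-2) = 8/3)
J(s, G) = G + s
(J(D(Z(-3)), -2) - 247338) + P(v(-5 - 1, -2)) = ((-2 + 8/3) - 247338) - 558 = (⅔ - 247338) - 558 = -742012/3 - 558 = -743686/3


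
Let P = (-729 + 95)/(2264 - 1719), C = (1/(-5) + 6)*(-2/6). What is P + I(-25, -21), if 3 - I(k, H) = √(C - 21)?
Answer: 1001/545 - 2*I*√1290/15 ≈ 1.8367 - 4.7889*I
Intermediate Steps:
C = -29/15 (C = (-⅕ + 6)*(-2*⅙) = (29/5)*(-⅓) = -29/15 ≈ -1.9333)
I(k, H) = 3 - 2*I*√1290/15 (I(k, H) = 3 - √(-29/15 - 21) = 3 - √(-344/15) = 3 - 2*I*√1290/15)
P = -634/545 ≈ -1.1633
P + I(-25, -21) = -634/545 + (3 - 2*I*√1290/15) = 1001/545 - 2*I*√1290/15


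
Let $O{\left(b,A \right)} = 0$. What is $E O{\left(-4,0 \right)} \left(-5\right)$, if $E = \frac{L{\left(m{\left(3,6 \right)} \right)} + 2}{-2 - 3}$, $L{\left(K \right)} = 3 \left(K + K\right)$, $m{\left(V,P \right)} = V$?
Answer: $0$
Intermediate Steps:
$L{\left(K \right)} = 6 K$ ($L{\left(K \right)} = 3 \cdot 2 K = 6 K$)
$E = -4$ ($E = \frac{6 \cdot 3 + 2}{-2 - 3} = \frac{18 + 2}{-5} = 20 \left(- \frac{1}{5}\right) = -4$)
$E O{\left(-4,0 \right)} \left(-5\right) = \left(-4\right) 0 \left(-5\right) = 0 \left(-5\right) = 0$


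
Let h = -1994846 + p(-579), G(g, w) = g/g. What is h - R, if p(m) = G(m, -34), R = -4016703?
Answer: 2021858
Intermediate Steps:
G(g, w) = 1
p(m) = 1
h = -1994845 (h = -1994846 + 1 = -1994845)
h - R = -1994845 - 1*(-4016703) = -1994845 + 4016703 = 2021858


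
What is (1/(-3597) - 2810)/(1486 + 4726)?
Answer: -10107571/22344564 ≈ -0.45235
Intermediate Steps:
(1/(-3597) - 2810)/(1486 + 4726) = (-1/3597 - 2810)/6212 = -10107571/3597*1/6212 = -10107571/22344564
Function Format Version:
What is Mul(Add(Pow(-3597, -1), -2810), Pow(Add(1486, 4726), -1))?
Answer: Rational(-10107571, 22344564) ≈ -0.45235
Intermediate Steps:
Mul(Add(Pow(-3597, -1), -2810), Pow(Add(1486, 4726), -1)) = Mul(Add(Rational(-1, 3597), -2810), Pow(6212, -1)) = Mul(Rational(-10107571, 3597), Rational(1, 6212)) = Rational(-10107571, 22344564)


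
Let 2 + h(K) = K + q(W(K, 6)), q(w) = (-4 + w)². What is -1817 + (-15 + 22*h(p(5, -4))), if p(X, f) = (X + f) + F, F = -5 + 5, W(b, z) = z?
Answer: -1766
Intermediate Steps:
F = 0
p(X, f) = X + f (p(X, f) = (X + f) + 0 = X + f)
h(K) = 2 + K (h(K) = -2 + (K + (-4 + 6)²) = -2 + (K + 2²) = -2 + (K + 4) = -2 + (4 + K) = 2 + K)
-1817 + (-15 + 22*h(p(5, -4))) = -1817 + (-15 + 22*(2 + (5 - 4))) = -1817 + (-15 + 22*(2 + 1)) = -1817 + (-15 + 22*3) = -1817 + (-15 + 66) = -1817 + 51 = -1766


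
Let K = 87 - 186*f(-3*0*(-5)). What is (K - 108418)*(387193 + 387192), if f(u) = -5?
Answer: -83169723385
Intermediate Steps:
K = 1017 (K = 87 - 186*(-5) = 87 + 930 = 1017)
(K - 108418)*(387193 + 387192) = (1017 - 108418)*(387193 + 387192) = -107401*774385 = -83169723385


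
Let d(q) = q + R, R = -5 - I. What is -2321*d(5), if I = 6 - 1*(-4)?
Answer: 23210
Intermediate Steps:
I = 10 (I = 6 + 4 = 10)
R = -15 (R = -5 - 1*10 = -5 - 10 = -15)
d(q) = -15 + q (d(q) = q - 15 = -15 + q)
-2321*d(5) = -2321*(-15 + 5) = -2321*(-10) = 23210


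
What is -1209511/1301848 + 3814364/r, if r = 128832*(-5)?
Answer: -179526273451/26206200240 ≈ -6.8505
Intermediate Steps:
r = -644160
-1209511/1301848 + 3814364/r = -1209511/1301848 + 3814364/(-644160) = -1209511*1/1301848 + 3814364*(-1/644160) = -1209511/1301848 - 953591/161040 = -179526273451/26206200240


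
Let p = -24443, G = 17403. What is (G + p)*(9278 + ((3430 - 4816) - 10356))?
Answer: 17346560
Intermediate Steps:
(G + p)*(9278 + ((3430 - 4816) - 10356)) = (17403 - 24443)*(9278 + ((3430 - 4816) - 10356)) = -7040*(9278 + (-1386 - 10356)) = -7040*(9278 - 11742) = -7040*(-2464) = 17346560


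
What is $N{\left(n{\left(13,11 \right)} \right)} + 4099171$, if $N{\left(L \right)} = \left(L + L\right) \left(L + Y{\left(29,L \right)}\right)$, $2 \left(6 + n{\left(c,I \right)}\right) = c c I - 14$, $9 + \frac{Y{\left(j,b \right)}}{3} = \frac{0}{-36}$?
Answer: $\frac{11459249}{2} \approx 5.7296 \cdot 10^{6}$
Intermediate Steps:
$Y{\left(j,b \right)} = -27$ ($Y{\left(j,b \right)} = -27 + 3 \frac{0}{-36} = -27 + 3 \cdot 0 \left(- \frac{1}{36}\right) = -27 + 3 \cdot 0 = -27 + 0 = -27$)
$n{\left(c,I \right)} = -13 + \frac{I c^{2}}{2}$ ($n{\left(c,I \right)} = -6 + \frac{c c I - 14}{2} = -6 + \frac{c^{2} I - 14}{2} = -6 + \frac{I c^{2} - 14}{2} = -6 + \frac{-14 + I c^{2}}{2} = -6 + \left(-7 + \frac{I c^{2}}{2}\right) = -13 + \frac{I c^{2}}{2}$)
$N{\left(L \right)} = 2 L \left(-27 + L\right)$ ($N{\left(L \right)} = \left(L + L\right) \left(L - 27\right) = 2 L \left(-27 + L\right)$)
$N{\left(n{\left(13,11 \right)} \right)} + 4099171 = 2 \left(-13 + \frac{1}{2} \cdot 11 \cdot 13^{2}\right) \left(-27 - \left(13 - \frac{11 \cdot 13^{2}}{2}\right)\right) + 4099171 = 2 \left(-13 + \frac{1}{2} \cdot 11 \cdot 169\right) \left(-27 - \left(13 - \frac{1859}{2}\right)\right) + 4099171 = 2 \left(-13 + \frac{1859}{2}\right) \left(-27 + \left(-13 + \frac{1859}{2}\right)\right) + 4099171 = 2 \cdot \frac{1833}{2} \left(-27 + \frac{1833}{2}\right) + 4099171 = 2 \cdot \frac{1833}{2} \cdot \frac{1779}{2} + 4099171 = \frac{3260907}{2} + 4099171 = \frac{11459249}{2}$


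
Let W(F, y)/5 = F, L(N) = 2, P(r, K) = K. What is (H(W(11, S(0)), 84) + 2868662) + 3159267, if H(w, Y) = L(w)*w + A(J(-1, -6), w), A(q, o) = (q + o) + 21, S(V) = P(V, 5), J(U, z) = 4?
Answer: 6028119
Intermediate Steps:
S(V) = 5
A(q, o) = 21 + o + q (A(q, o) = (o + q) + 21 = 21 + o + q)
W(F, y) = 5*F
H(w, Y) = 25 + 3*w (H(w, Y) = 2*w + (21 + w + 4) = 2*w + (25 + w) = 25 + 3*w)
(H(W(11, S(0)), 84) + 2868662) + 3159267 = ((25 + 3*(5*11)) + 2868662) + 3159267 = ((25 + 3*55) + 2868662) + 3159267 = ((25 + 165) + 2868662) + 3159267 = (190 + 2868662) + 3159267 = 2868852 + 3159267 = 6028119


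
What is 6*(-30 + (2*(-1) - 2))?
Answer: -204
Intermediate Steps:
6*(-30 + (2*(-1) - 2)) = 6*(-30 + (-2 - 2)) = 6*(-30 - 4) = 6*(-34) = -204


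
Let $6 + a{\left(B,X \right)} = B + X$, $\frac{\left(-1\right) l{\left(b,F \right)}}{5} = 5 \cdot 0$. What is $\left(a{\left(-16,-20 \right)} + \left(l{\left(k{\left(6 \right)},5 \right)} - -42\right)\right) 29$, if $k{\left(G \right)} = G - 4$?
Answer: $0$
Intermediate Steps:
$k{\left(G \right)} = -4 + G$
$l{\left(b,F \right)} = 0$ ($l{\left(b,F \right)} = - 5 \cdot 5 \cdot 0 = \left(-5\right) 0 = 0$)
$a{\left(B,X \right)} = -6 + B + X$ ($a{\left(B,X \right)} = -6 + \left(B + X\right) = -6 + B + X$)
$\left(a{\left(-16,-20 \right)} + \left(l{\left(k{\left(6 \right)},5 \right)} - -42\right)\right) 29 = \left(\left(-6 - 16 - 20\right) + \left(0 - -42\right)\right) 29 = \left(-42 + \left(0 + 42\right)\right) 29 = \left(-42 + 42\right) 29 = 0 \cdot 29 = 0$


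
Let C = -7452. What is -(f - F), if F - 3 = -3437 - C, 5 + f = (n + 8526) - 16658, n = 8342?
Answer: 3813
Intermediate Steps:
f = 205 (f = -5 + ((8342 + 8526) - 16658) = -5 + (16868 - 16658) = -5 + 210 = 205)
F = 4018 (F = 3 + (-3437 - 1*(-7452)) = 3 + (-3437 + 7452) = 3 + 4015 = 4018)
-(f - F) = -(205 - 1*4018) = -(205 - 4018) = -1*(-3813) = 3813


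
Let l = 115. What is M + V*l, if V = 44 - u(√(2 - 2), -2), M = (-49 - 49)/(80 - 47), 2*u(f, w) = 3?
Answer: 322379/66 ≈ 4884.5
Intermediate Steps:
u(f, w) = 3/2 (u(f, w) = (½)*3 = 3/2)
M = -98/33 ≈ -2.9697
V = 85/2 (V = 44 - 1*3/2 = 44 - 3/2 = 85/2 ≈ 42.500)
M + V*l = -98/33 + (85/2)*115 = -98/33 + 9775/2 = 322379/66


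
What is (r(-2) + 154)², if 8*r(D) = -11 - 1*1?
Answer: 93025/4 ≈ 23256.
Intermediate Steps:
r(D) = -3/2 (r(D) = (-11 - 1*1)/8 = (-11 - 1)/8 = (⅛)*(-12) = -3/2)
(r(-2) + 154)² = (-3/2 + 154)² = (305/2)² = 93025/4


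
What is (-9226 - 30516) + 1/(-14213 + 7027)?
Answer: -285586013/7186 ≈ -39742.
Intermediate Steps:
(-9226 - 30516) + 1/(-14213 + 7027) = -39742 + 1/(-7186) = -39742 - 1/7186 = -285586013/7186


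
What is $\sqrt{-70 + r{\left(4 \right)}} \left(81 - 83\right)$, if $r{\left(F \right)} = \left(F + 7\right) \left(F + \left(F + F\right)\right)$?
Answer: $- 2 \sqrt{62} \approx -15.748$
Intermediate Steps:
$r{\left(F \right)} = 3 F \left(7 + F\right)$ ($r{\left(F \right)} = \left(7 + F\right) \left(F + 2 F\right) = \left(7 + F\right) 3 F = 3 F \left(7 + F\right)$)
$\sqrt{-70 + r{\left(4 \right)}} \left(81 - 83\right) = \sqrt{-70 + 3 \cdot 4 \left(7 + 4\right)} \left(81 - 83\right) = \sqrt{-70 + 3 \cdot 4 \cdot 11} \left(-2\right) = \sqrt{-70 + 132} \left(-2\right) = \sqrt{62} \left(-2\right) = - 2 \sqrt{62}$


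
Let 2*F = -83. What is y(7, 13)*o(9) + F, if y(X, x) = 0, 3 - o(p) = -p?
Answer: -83/2 ≈ -41.500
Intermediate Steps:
F = -83/2 (F = (1/2)*(-83) = -83/2 ≈ -41.500)
o(p) = 3 + p (o(p) = 3 - (-1)*p = 3 + p)
y(7, 13)*o(9) + F = 0*(3 + 9) - 83/2 = 0*12 - 83/2 = 0 - 83/2 = -83/2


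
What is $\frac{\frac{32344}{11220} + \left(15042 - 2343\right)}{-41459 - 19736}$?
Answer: $- \frac{35628781}{171651975} \approx -0.20756$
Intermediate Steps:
$\frac{\frac{32344}{11220} + \left(15042 - 2343\right)}{-41459 - 19736} = \frac{32344 \cdot \frac{1}{11220} + \left(15042 - 2343\right)}{-61195} = \left(\frac{8086}{2805} + 12699\right) \left(- \frac{1}{61195}\right) = \frac{35628781}{2805} \left(- \frac{1}{61195}\right) = - \frac{35628781}{171651975}$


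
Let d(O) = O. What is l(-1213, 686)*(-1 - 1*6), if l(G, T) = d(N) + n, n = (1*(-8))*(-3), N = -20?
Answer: -28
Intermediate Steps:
n = 24 (n = -8*(-3) = 24)
l(G, T) = 4 (l(G, T) = -20 + 24 = 4)
l(-1213, 686)*(-1 - 1*6) = 4*(-1 - 1*6) = 4*(-1 - 6) = 4*(-7) = -28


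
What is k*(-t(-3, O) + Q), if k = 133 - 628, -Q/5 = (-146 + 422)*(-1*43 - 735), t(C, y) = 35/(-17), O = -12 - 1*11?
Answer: -9034697925/17 ≈ -5.3145e+8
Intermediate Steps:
O = -23 (O = -12 - 11 = -23)
t(C, y) = -35/17 (t(C, y) = 35*(-1/17) = -35/17)
Q = 1073640 (Q = -5*(-146 + 422)*(-1*43 - 735) = -1380*(-43 - 735) = -1380*(-778) = -5*(-214728) = 1073640)
k = -495
k*(-t(-3, O) + Q) = -495*(-1*(-35/17) + 1073640) = -495*(35/17 + 1073640) = -495*18251915/17 = -9034697925/17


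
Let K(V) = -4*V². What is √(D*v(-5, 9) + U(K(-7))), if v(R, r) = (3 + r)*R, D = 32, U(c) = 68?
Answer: 2*I*√463 ≈ 43.035*I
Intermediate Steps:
v(R, r) = R*(3 + r)
√(D*v(-5, 9) + U(K(-7))) = √(32*(-5*(3 + 9)) + 68) = √(32*(-5*12) + 68) = √(32*(-60) + 68) = √(-1920 + 68) = √(-1852) = 2*I*√463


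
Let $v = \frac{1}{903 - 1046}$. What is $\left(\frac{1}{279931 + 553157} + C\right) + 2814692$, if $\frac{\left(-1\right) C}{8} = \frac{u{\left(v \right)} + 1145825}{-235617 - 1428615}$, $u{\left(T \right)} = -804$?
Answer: $\frac{54200585601285429}{19256273728} \approx 2.8147 \cdot 10^{6}$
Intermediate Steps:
$v = - \frac{1}{143}$ ($v = \frac{1}{-143} = - \frac{1}{143} \approx -0.006993$)
$C = \frac{1145021}{208029}$ ($C = - 8 \frac{-804 + 1145825}{-235617 - 1428615} = - 8 \frac{1145021}{-1664232} = - 8 \cdot 1145021 \left(- \frac{1}{1664232}\right) = \left(-8\right) \left(- \frac{1145021}{1664232}\right) = \frac{1145021}{208029} \approx 5.5041$)
$\left(\frac{1}{279931 + 553157} + C\right) + 2814692 = \left(\frac{1}{279931 + 553157} + \frac{1145021}{208029}\right) + 2814692 = \left(\frac{1}{833088} + \frac{1145021}{208029}\right) + 2814692 = \frac{105989273653}{19256273728} + 2814692 = \frac{54200585601285429}{19256273728}$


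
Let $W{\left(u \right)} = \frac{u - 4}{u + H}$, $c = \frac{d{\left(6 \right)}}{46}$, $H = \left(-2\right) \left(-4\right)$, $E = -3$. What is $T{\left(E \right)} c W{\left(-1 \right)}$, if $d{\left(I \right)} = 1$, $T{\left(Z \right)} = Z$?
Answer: $\frac{15}{322} \approx 0.046584$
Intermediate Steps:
$H = 8$
$c = \frac{1}{46}$ ($c = 1 \cdot \frac{1}{46} = \frac{1}{46} \approx 0.021739$)
$W{\left(u \right)} = \frac{-4 + u}{8 + u}$ ($W{\left(u \right)} = \frac{u - 4}{u + 8} = \frac{-4 + u}{8 + u}$)
$T{\left(E \right)} c W{\left(-1 \right)} = \left(-3\right) \frac{1}{46} \frac{-4 - 1}{8 - 1} = - \frac{3 \cdot \frac{1}{7} \left(-5\right)}{46} = \left(- \frac{3}{46}\right) \left(- \frac{5}{7}\right) = \frac{15}{322}$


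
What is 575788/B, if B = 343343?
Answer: 575788/343343 ≈ 1.6770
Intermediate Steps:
575788/B = 575788/343343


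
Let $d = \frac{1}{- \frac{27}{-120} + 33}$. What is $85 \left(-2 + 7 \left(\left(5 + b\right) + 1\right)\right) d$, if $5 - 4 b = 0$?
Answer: $\frac{55250}{443} \approx 124.72$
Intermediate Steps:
$b = \frac{5}{4}$ ($b = \frac{5}{4} - 0 = \frac{5}{4} + 0 = \frac{5}{4} \approx 1.25$)
$d = \frac{40}{1329}$ ($d = \frac{1}{\left(-27\right) \left(- \frac{1}{120}\right) + 33} = \frac{1}{\frac{9}{40} + 33} = \frac{1}{\frac{1329}{40}} = \frac{40}{1329} \approx 0.030098$)
$85 \left(-2 + 7 \left(\left(5 + b\right) + 1\right)\right) d = 85 \left(-2 + 7 \left(\left(5 + \frac{5}{4}\right) + 1\right)\right) \frac{40}{1329} = 85 \left(-2 + 7 \left(\frac{25}{4} + 1\right)\right) \frac{40}{1329} = 85 \left(-2 + 7 \cdot \frac{29}{4}\right) \frac{40}{1329} = 85 \left(-2 + \frac{203}{4}\right) \frac{40}{1329} = 85 \cdot \frac{195}{4} \cdot \frac{40}{1329} = \frac{16575}{4} \cdot \frac{40}{1329} = \frac{55250}{443}$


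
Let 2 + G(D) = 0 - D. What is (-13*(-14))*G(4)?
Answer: -1092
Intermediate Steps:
G(D) = -2 - D (G(D) = -2 + (0 - D) = -2 - D)
(-13*(-14))*G(4) = (-13*(-14))*(-2 - 1*4) = 182*(-2 - 4) = 182*(-6) = -1092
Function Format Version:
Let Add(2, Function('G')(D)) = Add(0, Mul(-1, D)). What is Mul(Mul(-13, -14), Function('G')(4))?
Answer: -1092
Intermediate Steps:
Function('G')(D) = Add(-2, Mul(-1, D)) (Function('G')(D) = Add(-2, Add(0, Mul(-1, D))) = Add(-2, Mul(-1, D)))
Mul(Mul(-13, -14), Function('G')(4)) = Mul(Mul(-13, -14), Add(-2, Mul(-1, 4))) = Mul(182, Add(-2, -4)) = Mul(182, -6) = -1092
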